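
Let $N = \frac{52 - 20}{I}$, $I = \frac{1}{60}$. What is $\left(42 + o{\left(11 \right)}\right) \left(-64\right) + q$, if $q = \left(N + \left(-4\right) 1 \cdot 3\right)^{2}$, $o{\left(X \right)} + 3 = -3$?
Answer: $3638160$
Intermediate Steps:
$o{\left(X \right)} = -6$ ($o{\left(X \right)} = -3 - 3 = -6$)
$I = \frac{1}{60} \approx 0.016667$
$N = 1920$ ($N = \left(52 - 20\right) \frac{1}{\frac{1}{60}} = 32 \cdot 60 = 1920$)
$q = 3640464$ ($q = \left(1920 + \left(-4\right) 1 \cdot 3\right)^{2} = \left(1920 - 12\right)^{2} = 1908^{2} = 3640464$)
$\left(42 + o{\left(11 \right)}\right) \left(-64\right) + q = \left(42 - 6\right) \left(-64\right) + 3640464 = 36 \left(-64\right) + 3640464 = -2304 + 3640464 = 3638160$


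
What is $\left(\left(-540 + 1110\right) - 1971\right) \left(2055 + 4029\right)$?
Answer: $-8523684$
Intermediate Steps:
$\left(\left(-540 + 1110\right) - 1971\right) \left(2055 + 4029\right) = \left(570 - 1971\right) 6084 = \left(-1401\right) 6084 = -8523684$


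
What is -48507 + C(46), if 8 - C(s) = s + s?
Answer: -48591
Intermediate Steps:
C(s) = 8 - 2*s (C(s) = 8 - (s + s) = 8 - 2*s)
-48507 + C(46) = -48507 + (8 - 2*46) = -48507 + (8 - 92) = -48507 - 84 = -48591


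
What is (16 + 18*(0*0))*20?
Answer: 320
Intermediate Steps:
(16 + 18*(0*0))*20 = (16 + 18*0)*20 = (16 + 0)*20 = 16*20 = 320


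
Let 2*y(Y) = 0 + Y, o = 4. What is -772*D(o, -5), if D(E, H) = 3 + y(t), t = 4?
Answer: -3860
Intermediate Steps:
y(Y) = Y/2 (y(Y) = (0 + Y)/2 = Y/2)
D(E, H) = 5 (D(E, H) = 3 + (1/2)*4 = 3 + 2 = 5)
-772*D(o, -5) = -772*5 = -3860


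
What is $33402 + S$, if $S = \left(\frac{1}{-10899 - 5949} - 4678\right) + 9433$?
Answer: $\frac{642869135}{16848} \approx 38157.0$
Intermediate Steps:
$S = \frac{80112239}{16848}$ ($S = \left(\frac{1}{-10899 - 5949} - 4678\right) + 9433 = \left(\frac{1}{-16848} - 4678\right) + 9433 = \left(- \frac{1}{16848} - 4678\right) + 9433 = - \frac{78814945}{16848} + 9433 = \frac{80112239}{16848} \approx 4755.0$)
$33402 + S = 33402 + \frac{80112239}{16848} = \frac{642869135}{16848}$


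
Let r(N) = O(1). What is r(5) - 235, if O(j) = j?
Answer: -234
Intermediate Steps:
r(N) = 1
r(5) - 235 = 1 - 235 = -234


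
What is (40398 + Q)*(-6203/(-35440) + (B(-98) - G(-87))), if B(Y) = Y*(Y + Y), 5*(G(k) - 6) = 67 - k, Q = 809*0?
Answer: 13723877892669/17720 ≈ 7.7448e+8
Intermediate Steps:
Q = 0
G(k) = 97/5 - k/5 (G(k) = 6 + (67 - k)/5 = 6 + (67/5 - k/5) = 97/5 - k/5)
B(Y) = 2*Y² (B(Y) = Y*(2*Y) = 2*Y²)
(40398 + Q)*(-6203/(-35440) + (B(-98) - G(-87))) = (40398 + 0)*(-6203/(-35440) + (2*(-98)² - (97/5 - ⅕*(-87)))) = 40398*(-6203*(-1/35440) + (2*9604 - (97/5 + 87/5))) = 40398*(6203/35440 + (19208 - 1*184/5)) = 40398*(6203/35440 + (19208 - 184/5)) = 40398*(6203/35440 + 95856/5) = 40398*(679433531/35440) = 13723877892669/17720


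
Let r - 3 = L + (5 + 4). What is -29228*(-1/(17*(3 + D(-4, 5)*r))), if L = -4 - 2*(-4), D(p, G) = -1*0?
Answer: 29228/51 ≈ 573.10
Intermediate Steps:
D(p, G) = 0
L = 4 (L = -4 + 8 = 4)
r = 16 (r = 3 + (4 + (5 + 4)) = 3 + (4 + 9) = 3 + 13 = 16)
-29228*(-1/(17*(3 + D(-4, 5)*r))) = -29228*(-1/(17*(3 + 0*16))) = -29228*(-1/(17*(3 + 0))) = -29228/(3*(-17)) = -29228/(-51) = -29228*(-1/51) = 29228/51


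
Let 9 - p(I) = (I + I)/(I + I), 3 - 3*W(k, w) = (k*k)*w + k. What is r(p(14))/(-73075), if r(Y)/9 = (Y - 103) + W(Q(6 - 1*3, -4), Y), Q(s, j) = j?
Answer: 1218/73075 ≈ 0.016668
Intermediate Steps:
W(k, w) = 1 - k/3 - w*k²/3 (W(k, w) = 1 - ((k*k)*w + k)/3 = 1 - (k²*w + k)/3 = 1 - (w*k² + k)/3 = 1 - (k + w*k²)/3 = 1 + (-k/3 - w*k²/3) = 1 - k/3 - w*k²/3)
p(I) = 8 (p(I) = 9 - (I + I)/(I + I) = 9 - 2*I/(2*I) = 9 - 2*I*1/(2*I) = 9 - 1*1 = 9 - 1 = 8)
r(Y) = -906 - 39*Y (r(Y) = 9*((Y - 103) + (1 - ⅓*(-4) - ⅓*Y*(-4)²)) = 9*((-103 + Y) + (1 + 4/3 - ⅓*Y*16)) = 9*((-103 + Y) + (1 + 4/3 - 16*Y/3)) = 9*((-103 + Y) + (7/3 - 16*Y/3)) = 9*(-302/3 - 13*Y/3) = -906 - 39*Y)
r(p(14))/(-73075) = (-906 - 39*8)/(-73075) = (-906 - 312)*(-1/73075) = -1218*(-1/73075) = 1218/73075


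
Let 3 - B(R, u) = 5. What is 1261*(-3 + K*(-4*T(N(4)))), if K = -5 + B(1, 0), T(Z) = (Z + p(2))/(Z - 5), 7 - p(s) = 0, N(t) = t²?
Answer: 770471/11 ≈ 70043.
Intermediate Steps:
p(s) = 7 (p(s) = 7 - 1*0 = 7 + 0 = 7)
B(R, u) = -2 (B(R, u) = 3 - 1*5 = 3 - 5 = -2)
T(Z) = (7 + Z)/(-5 + Z) (T(Z) = (Z + 7)/(Z - 5) = (7 + Z)/(-5 + Z))
K = -7 (K = -5 - 2 = -7)
1261*(-3 + K*(-4*T(N(4)))) = 1261*(-3 - (-28)*(7 + 4²)/(-5 + 4²)) = 1261*(-3 - (-28)*(7 + 16)/(-5 + 16)) = 1261*(-3 - (-28)*23/11) = 1261*(-3 - 7*(-92/11)) = 1261*(-3 + 644/11) = 1261*(611/11) = 770471/11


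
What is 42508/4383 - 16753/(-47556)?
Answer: 232770983/23159772 ≈ 10.051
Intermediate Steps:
42508/4383 - 16753/(-47556) = 42508*(1/4383) - 16753*(-1/47556) = 42508/4383 + 16753/47556 = 232770983/23159772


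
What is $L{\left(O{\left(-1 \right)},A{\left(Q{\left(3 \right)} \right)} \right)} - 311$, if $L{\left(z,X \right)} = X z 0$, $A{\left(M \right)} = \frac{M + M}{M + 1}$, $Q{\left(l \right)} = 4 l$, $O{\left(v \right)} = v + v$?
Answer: $-311$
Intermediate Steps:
$O{\left(v \right)} = 2 v$
$A{\left(M \right)} = \frac{2 M}{1 + M}$
$L{\left(z,X \right)} = 0$
$L{\left(O{\left(-1 \right)},A{\left(Q{\left(3 \right)} \right)} \right)} - 311 = 0 - 311 = -311$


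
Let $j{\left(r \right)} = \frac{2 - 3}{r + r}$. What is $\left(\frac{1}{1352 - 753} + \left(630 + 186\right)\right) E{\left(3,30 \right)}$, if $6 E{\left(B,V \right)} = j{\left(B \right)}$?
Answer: $- \frac{488785}{21564} \approx -22.667$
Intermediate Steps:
$j{\left(r \right)} = - \frac{1}{2 r}$
$E{\left(B,V \right)} = - \frac{1}{12 B}$ ($E{\left(B,V \right)} = \frac{\left(- \frac{1}{2}\right) \frac{1}{B}}{6} = - \frac{1}{12 B}$)
$\left(\frac{1}{1352 - 753} + \left(630 + 186\right)\right) E{\left(3,30 \right)} = \left(\frac{1}{1352 - 753} + \left(630 + 186\right)\right) \left(- \frac{1}{12 \cdot 3}\right) = \left(\frac{1}{599} + 816\right) \left(\left(- \frac{1}{12}\right) \frac{1}{3}\right) = \left(\frac{1}{599} + 816\right) \left(- \frac{1}{36}\right) = \frac{488785}{599} \left(- \frac{1}{36}\right) = - \frac{488785}{21564}$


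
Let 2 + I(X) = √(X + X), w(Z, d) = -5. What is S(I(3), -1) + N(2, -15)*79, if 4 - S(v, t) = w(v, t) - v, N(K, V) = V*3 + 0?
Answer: -3548 + √6 ≈ -3545.6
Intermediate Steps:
N(K, V) = 3*V (N(K, V) = 3*V + 0 = 3*V)
I(X) = -2 + √2*√X (I(X) = -2 + √(X + X) = -2 + √(2*X) = -2 + √2*√X)
S(v, t) = 9 + v (S(v, t) = 4 - (-5 - v) = 4 + (5 + v) = 9 + v)
S(I(3), -1) + N(2, -15)*79 = (9 + (-2 + √2*√3)) + (3*(-15))*79 = (9 + (-2 + √6)) - 45*79 = (7 + √6) - 3555 = -3548 + √6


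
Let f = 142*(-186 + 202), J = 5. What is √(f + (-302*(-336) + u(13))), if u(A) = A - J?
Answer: 6*√2882 ≈ 322.11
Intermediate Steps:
u(A) = -5 + A (u(A) = A - 1*5 = A - 5 = -5 + A)
f = 2272 (f = 142*16 = 2272)
√(f + (-302*(-336) + u(13))) = √(2272 + (-302*(-336) + (-5 + 13))) = √(2272 + (101472 + 8)) = √(2272 + 101480) = √103752 = 6*√2882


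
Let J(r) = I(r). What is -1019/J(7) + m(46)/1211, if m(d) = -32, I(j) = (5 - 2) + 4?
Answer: -176319/1211 ≈ -145.60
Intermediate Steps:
I(j) = 7 (I(j) = 3 + 4 = 7)
J(r) = 7
-1019/J(7) + m(46)/1211 = -1019/7 - 32/1211 = -176319/1211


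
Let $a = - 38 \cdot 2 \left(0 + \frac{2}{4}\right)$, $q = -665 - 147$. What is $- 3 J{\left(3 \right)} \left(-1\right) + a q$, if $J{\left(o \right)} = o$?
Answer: $30865$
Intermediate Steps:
$q = -812$
$a = -38$ ($a = - 38 \cdot 2 \left(0 + 2 \cdot \frac{1}{4}\right) = - 38 \cdot 2 \left(0 + \frac{1}{2}\right) = - 38 \cdot 2 \cdot \frac{1}{2} = \left(-38\right) 1 = -38$)
$- 3 J{\left(3 \right)} \left(-1\right) + a q = \left(-3\right) 3 \left(-1\right) - -30856 = \left(-9\right) \left(-1\right) + 30856 = 9 + 30856 = 30865$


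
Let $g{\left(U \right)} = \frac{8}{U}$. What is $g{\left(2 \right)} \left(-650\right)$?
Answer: $-2600$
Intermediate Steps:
$g{\left(2 \right)} \left(-650\right) = \frac{8}{2} \left(-650\right) = 8 \cdot \frac{1}{2} \left(-650\right) = 4 \left(-650\right) = -2600$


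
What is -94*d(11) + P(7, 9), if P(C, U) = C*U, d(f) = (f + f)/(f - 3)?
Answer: -391/2 ≈ -195.50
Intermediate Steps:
d(f) = 2*f/(-3 + f) (d(f) = (2*f)/(-3 + f) = 2*f/(-3 + f))
-94*d(11) + P(7, 9) = -188*11/(-3 + 11) + 7*9 = -188*11/8 + 63 = -94*11/4 + 63 = -517/2 + 63 = -391/2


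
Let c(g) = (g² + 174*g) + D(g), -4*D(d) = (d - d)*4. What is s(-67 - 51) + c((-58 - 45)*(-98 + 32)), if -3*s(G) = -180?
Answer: 47395716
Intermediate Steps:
D(d) = 0 (D(d) = -(d - d)*4/4 = -0*4 = -¼*0 = 0)
s(G) = 60 (s(G) = -⅓*(-180) = 60)
c(g) = g² + 174*g (c(g) = (g² + 174*g) + 0 = g² + 174*g)
s(-67 - 51) + c((-58 - 45)*(-98 + 32)) = 60 + ((-58 - 45)*(-98 + 32))*(174 + (-58 - 45)*(-98 + 32)) = 60 + (-103*(-66))*(174 - 103*(-66)) = 60 + 6798*(174 + 6798) = 60 + 6798*6972 = 60 + 47395656 = 47395716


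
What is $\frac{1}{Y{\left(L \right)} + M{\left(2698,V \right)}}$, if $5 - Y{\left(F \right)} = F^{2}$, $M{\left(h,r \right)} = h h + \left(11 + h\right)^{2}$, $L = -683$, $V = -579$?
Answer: $\frac{1}{14151401} \approx 7.0664 \cdot 10^{-8}$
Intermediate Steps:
$M{\left(h,r \right)} = h^{2} + \left(11 + h\right)^{2}$
$Y{\left(F \right)} = 5 - F^{2}$
$\frac{1}{Y{\left(L \right)} + M{\left(2698,V \right)}} = \frac{1}{\left(5 - \left(-683\right)^{2}\right) + \left(2698^{2} + \left(11 + 2698\right)^{2}\right)} = \frac{1}{\left(5 - 466489\right) + \left(7279204 + 2709^{2}\right)} = \frac{1}{\left(5 - 466489\right) + \left(7279204 + 7338681\right)} = \frac{1}{-466484 + 14617885} = \frac{1}{14151401}$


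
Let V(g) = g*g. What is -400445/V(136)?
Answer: -400445/18496 ≈ -21.650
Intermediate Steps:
V(g) = g²
-400445/V(136) = -400445/(136²) = -400445/18496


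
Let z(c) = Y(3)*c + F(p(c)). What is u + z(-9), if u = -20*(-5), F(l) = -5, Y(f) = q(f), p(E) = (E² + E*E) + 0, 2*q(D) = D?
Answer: 163/2 ≈ 81.500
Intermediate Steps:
q(D) = D/2
p(E) = 2*E² (p(E) = (E² + E²) + 0 = 2*E² + 0 = 2*E²)
Y(f) = f/2
z(c) = -5 + 3*c/2 (z(c) = ((½)*3)*c - 5 = 3*c/2 - 5 = -5 + 3*c/2)
u = 100
u + z(-9) = 100 + (-5 + (3/2)*(-9)) = 100 + (-5 - 27/2) = 100 - 37/2 = 163/2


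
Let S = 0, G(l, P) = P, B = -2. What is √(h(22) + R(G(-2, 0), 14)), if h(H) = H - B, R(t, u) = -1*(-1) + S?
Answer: 5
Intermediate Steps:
R(t, u) = 1 (R(t, u) = -1*(-1) + 0 = 1 + 0 = 1)
h(H) = 2 + H (h(H) = H - 1*(-2) = H + 2 = 2 + H)
√(h(22) + R(G(-2, 0), 14)) = √((2 + 22) + 1) = √(24 + 1) = √25 = 5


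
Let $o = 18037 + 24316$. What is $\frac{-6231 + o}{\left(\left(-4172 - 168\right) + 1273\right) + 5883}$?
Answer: $\frac{18061}{1408} \approx 12.827$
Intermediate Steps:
$o = 42353$
$\frac{-6231 + o}{\left(\left(-4172 - 168\right) + 1273\right) + 5883} = \frac{-6231 + 42353}{\left(\left(-4172 - 168\right) + 1273\right) + 5883} = \frac{36122}{\left(-4340 + 1273\right) + 5883} = \frac{36122}{-3067 + 5883} = \frac{36122}{2816} = 36122 \cdot \frac{1}{2816} = \frac{18061}{1408}$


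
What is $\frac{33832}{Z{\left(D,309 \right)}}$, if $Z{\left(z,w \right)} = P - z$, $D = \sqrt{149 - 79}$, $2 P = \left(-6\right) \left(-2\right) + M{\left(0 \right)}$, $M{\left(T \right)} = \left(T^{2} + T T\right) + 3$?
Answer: $- \frac{202992}{11} - \frac{135328 \sqrt{70}}{55} \approx -39040.0$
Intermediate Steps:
$M{\left(T \right)} = 3 + 2 T^{2}$ ($M{\left(T \right)} = \left(T^{2} + T^{2}\right) + 3 = 2 T^{2} + 3 = 3 + 2 T^{2}$)
$P = \frac{15}{2}$ ($P = \frac{\left(-6\right) \left(-2\right) + \left(3 + 2 \cdot 0^{2}\right)}{2} = \frac{12 + \left(3 + 2 \cdot 0\right)}{2} = \frac{12 + \left(3 + 0\right)}{2} = \frac{12 + 3}{2} = \frac{1}{2} \cdot 15 = \frac{15}{2} \approx 7.5$)
$D = \sqrt{70} \approx 8.3666$
$Z{\left(z,w \right)} = \frac{15}{2} - z$
$\frac{33832}{Z{\left(D,309 \right)}} = \frac{33832}{\frac{15}{2} - \sqrt{70}}$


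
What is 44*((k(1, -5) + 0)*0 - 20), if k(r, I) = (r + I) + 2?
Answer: -880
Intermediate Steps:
k(r, I) = 2 + I + r (k(r, I) = (I + r) + 2 = 2 + I + r)
44*((k(1, -5) + 0)*0 - 20) = 44*(((2 - 5 + 1) + 0)*0 - 20) = 44*((-2 + 0)*0 - 20) = 44*(-2*0 - 20) = 44*(0 - 20) = 44*(-20) = -880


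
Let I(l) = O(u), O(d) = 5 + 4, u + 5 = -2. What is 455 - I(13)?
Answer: 446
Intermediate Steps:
u = -7 (u = -5 - 2 = -7)
O(d) = 9
I(l) = 9
455 - I(13) = 455 - 1*9 = 455 - 9 = 446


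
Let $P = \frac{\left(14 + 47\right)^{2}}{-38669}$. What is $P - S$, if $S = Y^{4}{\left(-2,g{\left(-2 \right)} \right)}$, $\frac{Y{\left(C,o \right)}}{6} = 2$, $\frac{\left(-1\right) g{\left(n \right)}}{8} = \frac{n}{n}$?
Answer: $- \frac{801844105}{38669} \approx -20736.0$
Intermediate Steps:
$g{\left(n \right)} = -8$ ($g{\left(n \right)} = - 8 \frac{n}{n} = \left(-8\right) 1 = -8$)
$Y{\left(C,o \right)} = 12$ ($Y{\left(C,o \right)} = 6 \cdot 2 = 12$)
$S = 20736$ ($S = 12^{4} = 20736$)
$P = - \frac{3721}{38669}$ ($P = 61^{2} \left(- \frac{1}{38669}\right) = 3721 \left(- \frac{1}{38669}\right) = - \frac{3721}{38669} \approx -0.096227$)
$P - S = - \frac{3721}{38669} - 20736 = - \frac{801844105}{38669}$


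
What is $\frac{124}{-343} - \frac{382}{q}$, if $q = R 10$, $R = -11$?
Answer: $\frac{58693}{18865} \approx 3.1112$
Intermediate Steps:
$q = -110$ ($q = \left(-11\right) 10 = -110$)
$\frac{124}{-343} - \frac{382}{q} = \frac{124}{-343} - \frac{382}{-110} = 124 \left(- \frac{1}{343}\right) - - \frac{191}{55} = - \frac{124}{343} + \frac{191}{55} = \frac{58693}{18865}$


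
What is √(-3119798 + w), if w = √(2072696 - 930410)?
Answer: √(-3119798 + √1142286) ≈ 1766.0*I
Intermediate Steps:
w = √1142286 ≈ 1068.8
√(-3119798 + w) = √(-3119798 + √1142286)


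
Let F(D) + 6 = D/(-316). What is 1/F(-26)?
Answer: -158/935 ≈ -0.16898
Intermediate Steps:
F(D) = -6 - D/316 (F(D) = -6 + D/(-316) = -6 + D*(-1/316) = -6 - D/316)
1/F(-26) = 1/(-6 - 1/316*(-26)) = 1/(-6 + 13/158) = 1/(-935/158) = -158/935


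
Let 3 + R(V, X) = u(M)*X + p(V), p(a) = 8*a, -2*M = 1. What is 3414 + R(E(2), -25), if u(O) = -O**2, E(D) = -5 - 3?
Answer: 13413/4 ≈ 3353.3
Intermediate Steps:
E(D) = -8
M = -1/2 (M = -1/2*1 = -1/2 ≈ -0.50000)
R(V, X) = -3 + 8*V - X/4 (R(V, X) = -3 + ((-(-1/2)**2)*X + 8*V) = -3 + ((-1*1/4)*X + 8*V) = -3 + (-X/4 + 8*V) = -3 + (8*V - X/4) = -3 + 8*V - X/4)
3414 + R(E(2), -25) = 3414 + (-3 + 8*(-8) - 1/4*(-25)) = 3414 + (-3 - 64 + 25/4) = 3414 - 243/4 = 13413/4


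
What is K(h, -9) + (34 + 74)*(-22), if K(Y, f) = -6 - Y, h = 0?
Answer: -2382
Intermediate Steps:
K(h, -9) + (34 + 74)*(-22) = (-6 - 1*0) + (34 + 74)*(-22) = (-6 + 0) + 108*(-22) = -6 - 2376 = -2382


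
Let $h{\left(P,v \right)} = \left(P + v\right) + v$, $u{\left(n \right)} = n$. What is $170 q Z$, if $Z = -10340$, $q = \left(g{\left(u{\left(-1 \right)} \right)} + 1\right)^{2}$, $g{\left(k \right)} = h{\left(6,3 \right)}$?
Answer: $-297068200$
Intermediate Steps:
$h{\left(P,v \right)} = P + 2 v$
$g{\left(k \right)} = 12$ ($g{\left(k \right)} = 6 + 2 \cdot 3 = 6 + 6 = 12$)
$q = 169$ ($q = \left(12 + 1\right)^{2} = 13^{2} = 169$)
$170 q Z = 170 \cdot 169 \left(-10340\right) = 28730 \left(-10340\right) = -297068200$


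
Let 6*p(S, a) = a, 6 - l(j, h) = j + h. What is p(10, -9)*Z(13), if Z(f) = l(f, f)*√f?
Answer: 30*√13 ≈ 108.17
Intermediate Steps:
l(j, h) = 6 - h - j (l(j, h) = 6 - (j + h) = 6 - (h + j) = 6 + (-h - j) = 6 - h - j)
p(S, a) = a/6
Z(f) = √f*(6 - 2*f) (Z(f) = (6 - f - f)*√f = (6 - 2*f)*√f = √f*(6 - 2*f))
p(10, -9)*Z(13) = ((⅙)*(-9))*(2*√13*(3 - 1*13)) = -3*√13*(3 - 13) = -3*√13*(-10) = -(-30)*√13 = 30*√13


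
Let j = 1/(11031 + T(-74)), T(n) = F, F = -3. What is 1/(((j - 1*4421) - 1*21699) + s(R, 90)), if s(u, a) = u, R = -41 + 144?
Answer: -11028/286915475 ≈ -3.8436e-5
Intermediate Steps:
R = 103
T(n) = -3
j = 1/11028 (j = 1/(11031 - 3) = 1/11028 ≈ 9.0678e-5)
1/(((j - 1*4421) - 1*21699) + s(R, 90)) = 1/(((1/11028 - 1*4421) - 1*21699) + 103) = 1/(((1/11028 - 4421) - 21699) + 103) = 1/((-48754787/11028 - 21699) + 103) = 1/(-288051359/11028 + 103) = 1/(-286915475/11028) = -11028/286915475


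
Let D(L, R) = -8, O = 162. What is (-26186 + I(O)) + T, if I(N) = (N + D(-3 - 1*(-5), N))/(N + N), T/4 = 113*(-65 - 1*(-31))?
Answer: -6731671/162 ≈ -41554.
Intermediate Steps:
T = -15368 (T = 4*(113*(-65 - 1*(-31))) = 4*(113*(-65 + 31)) = 4*(113*(-34)) = 4*(-3842) = -15368)
I(N) = (-8 + N)/(2*N) (I(N) = (N - 8)/(N + N) = (-8 + N)/((2*N)) = (-8 + N)*(1/(2*N)) = (-8 + N)/(2*N))
(-26186 + I(O)) + T = (-26186 + (½)*(-8 + 162)/162) - 15368 = (-26186 + (½)*(1/162)*154) - 15368 = (-26186 + 77/162) - 15368 = -4242055/162 - 15368 = -6731671/162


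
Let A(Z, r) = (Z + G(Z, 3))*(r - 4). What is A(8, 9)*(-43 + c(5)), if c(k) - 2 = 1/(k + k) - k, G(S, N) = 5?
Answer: -5967/2 ≈ -2983.5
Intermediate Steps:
c(k) = 2 + 1/(2*k) - k (c(k) = 2 + (1/(k + k) - k) = 2 + (1/(2*k) - k) = 2 + 1/(2*k) - k)
A(Z, r) = (-4 + r)*(5 + Z) (A(Z, r) = (Z + 5)*(r - 4) = (5 + Z)*(-4 + r) = (-4 + r)*(5 + Z))
A(8, 9)*(-43 + c(5)) = (-20 - 4*8 + 5*9 + 8*9)*(-43 + (2 + (1/2)/5 - 1*5)) = (-20 - 32 + 45 + 72)*(-43 + (2 + (1/2)*(1/5) - 5)) = 65*(-43 + (2 + 1/10 - 5)) = 65*(-43 - 29/10) = 65*(-459/10) = -5967/2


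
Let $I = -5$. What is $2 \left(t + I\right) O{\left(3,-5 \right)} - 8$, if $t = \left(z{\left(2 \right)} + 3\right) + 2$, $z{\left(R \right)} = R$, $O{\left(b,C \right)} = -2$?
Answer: $-16$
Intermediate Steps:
$t = 7$ ($t = \left(2 + 3\right) + 2 = 5 + 2 = 7$)
$2 \left(t + I\right) O{\left(3,-5 \right)} - 8 = 2 \left(7 - 5\right) \left(-2\right) - 8 = 2 \cdot 2 \left(-2\right) - 8 = 4 \left(-2\right) - 8 = -8 - 8 = -16$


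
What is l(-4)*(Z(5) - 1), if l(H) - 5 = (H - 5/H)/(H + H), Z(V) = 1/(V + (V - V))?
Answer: -171/40 ≈ -4.2750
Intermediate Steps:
Z(V) = 1/V (Z(V) = 1/(V + 0) = 1/V)
l(H) = 5 + (H - 5/H)/(2*H) (l(H) = 5 + (H - 5/H)/(H + H) = 5 + (H - 5/H)/((2*H)) = 5 + (H - 5/H)*(1/(2*H)) = 5 + (H - 5/H)/(2*H))
l(-4)*(Z(5) - 1) = (11/2 - 5/2/(-4)²)*(1/5 - 1) = (11/2 - 5/2*1/16)*(⅕ - 1) = (11/2 - 5/32)*(-⅘) = (171/32)*(-⅘) = -171/40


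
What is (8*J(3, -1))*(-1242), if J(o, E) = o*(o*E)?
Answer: 89424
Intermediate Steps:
J(o, E) = E*o² (J(o, E) = o*(E*o) = E*o²)
(8*J(3, -1))*(-1242) = (8*(-1*3²))*(-1242) = (8*(-1*9))*(-1242) = (8*(-9))*(-1242) = -72*(-1242) = 89424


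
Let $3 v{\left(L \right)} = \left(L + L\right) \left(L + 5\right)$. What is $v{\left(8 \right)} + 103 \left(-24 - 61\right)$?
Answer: $- \frac{26057}{3} \approx -8685.7$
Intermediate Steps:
$v{\left(L \right)} = \frac{2 L \left(5 + L\right)}{3}$ ($v{\left(L \right)} = \frac{\left(L + L\right) \left(L + 5\right)}{3} = \frac{2 L \left(5 + L\right)}{3}$)
$v{\left(8 \right)} + 103 \left(-24 - 61\right) = \frac{2}{3} \cdot 8 \left(5 + 8\right) + 103 \left(-24 - 61\right) = \frac{2}{3} \cdot 8 \cdot 13 + 103 \left(-24 - 61\right) = \frac{208}{3} + 103 \left(-85\right) = \frac{208}{3} - 8755 = - \frac{26057}{3}$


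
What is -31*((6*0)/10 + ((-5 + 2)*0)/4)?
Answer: 0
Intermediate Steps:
-31*((6*0)/10 + ((-5 + 2)*0)/4) = -31*(0*(⅒) - 3*0*(¼)) = -31*(0 + 0*(¼)) = -31*(0 + 0) = -31*0 = 0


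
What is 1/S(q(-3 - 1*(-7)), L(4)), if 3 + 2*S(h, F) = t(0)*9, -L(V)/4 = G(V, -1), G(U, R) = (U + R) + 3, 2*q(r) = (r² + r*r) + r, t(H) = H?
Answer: -⅔ ≈ -0.66667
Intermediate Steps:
q(r) = r² + r/2 (q(r) = ((r² + r*r) + r)/2 = ((r² + r²) + r)/2 = (2*r² + r)/2 = (r + 2*r²)/2 = r² + r/2)
G(U, R) = 3 + R + U (G(U, R) = (R + U) + 3 = 3 + R + U)
L(V) = -8 - 4*V (L(V) = -4*(3 - 1 + V) = -4*(2 + V) = -8 - 4*V)
S(h, F) = -3/2 (S(h, F) = -3/2 + (0*9)/2 = -3/2 + (½)*0 = -3/2 + 0 = -3/2)
1/S(q(-3 - 1*(-7)), L(4)) = 1/(-3/2) = -⅔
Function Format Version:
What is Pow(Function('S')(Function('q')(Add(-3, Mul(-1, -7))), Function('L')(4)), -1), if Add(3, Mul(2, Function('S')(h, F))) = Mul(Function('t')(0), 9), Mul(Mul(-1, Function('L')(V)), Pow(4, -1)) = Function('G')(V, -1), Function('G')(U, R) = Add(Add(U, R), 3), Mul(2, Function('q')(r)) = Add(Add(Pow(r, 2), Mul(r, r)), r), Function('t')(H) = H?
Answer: Rational(-2, 3) ≈ -0.66667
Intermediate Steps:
Function('q')(r) = Add(Pow(r, 2), Mul(Rational(1, 2), r)) (Function('q')(r) = Mul(Rational(1, 2), Add(Add(Pow(r, 2), Mul(r, r)), r)) = Mul(Rational(1, 2), Add(Add(Pow(r, 2), Pow(r, 2)), r)) = Mul(Rational(1, 2), Add(Mul(2, Pow(r, 2)), r)) = Mul(Rational(1, 2), Add(r, Mul(2, Pow(r, 2)))) = Add(Pow(r, 2), Mul(Rational(1, 2), r)))
Function('G')(U, R) = Add(3, R, U) (Function('G')(U, R) = Add(Add(R, U), 3) = Add(3, R, U))
Function('L')(V) = Add(-8, Mul(-4, V)) (Function('L')(V) = Mul(-4, Add(3, -1, V)) = Mul(-4, Add(2, V)) = Add(-8, Mul(-4, V)))
Function('S')(h, F) = Rational(-3, 2) (Function('S')(h, F) = Add(Rational(-3, 2), Mul(Rational(1, 2), Mul(0, 9))) = Add(Rational(-3, 2), Mul(Rational(1, 2), 0)) = Add(Rational(-3, 2), 0) = Rational(-3, 2))
Pow(Function('S')(Function('q')(Add(-3, Mul(-1, -7))), Function('L')(4)), -1) = Pow(Rational(-3, 2), -1) = Rational(-2, 3)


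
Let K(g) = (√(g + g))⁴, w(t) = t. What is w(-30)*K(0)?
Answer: 0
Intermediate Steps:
K(g) = 4*g² (K(g) = (√(2*g))⁴ = (√2*√g)⁴ = 4*g²)
w(-30)*K(0) = -120*0² = -120*0 = -30*0 = 0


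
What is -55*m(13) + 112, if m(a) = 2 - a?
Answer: 717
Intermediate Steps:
-55*m(13) + 112 = -55*(2 - 1*13) + 112 = -55*(2 - 13) + 112 = -55*(-11) + 112 = 605 + 112 = 717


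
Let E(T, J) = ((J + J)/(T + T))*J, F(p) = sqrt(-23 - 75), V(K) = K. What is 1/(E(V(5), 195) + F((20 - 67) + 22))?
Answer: 7605/57836123 - 7*I*sqrt(2)/57836123 ≈ 0.00013149 - 1.7116e-7*I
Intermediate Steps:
F(p) = 7*I*sqrt(2) (F(p) = sqrt(-98) = 7*I*sqrt(2))
E(T, J) = J**2/T (E(T, J) = ((2*J)/((2*T)))*J = ((2*J)*(1/(2*T)))*J = (J/T)*J = J**2/T)
1/(E(V(5), 195) + F((20 - 67) + 22)) = 1/(195**2/5 + 7*I*sqrt(2)) = 1/(38025*(1/5) + 7*I*sqrt(2)) = 1/(7605 + 7*I*sqrt(2))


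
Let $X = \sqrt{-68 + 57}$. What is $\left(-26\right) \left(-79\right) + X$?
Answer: $2054 + i \sqrt{11} \approx 2054.0 + 3.3166 i$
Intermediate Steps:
$X = i \sqrt{11}$ ($X = \sqrt{-11} = i \sqrt{11} \approx 3.3166 i$)
$\left(-26\right) \left(-79\right) + X = \left(-26\right) \left(-79\right) + i \sqrt{11} = 2054 + i \sqrt{11}$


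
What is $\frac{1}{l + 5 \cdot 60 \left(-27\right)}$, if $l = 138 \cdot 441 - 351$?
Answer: $\frac{1}{52407} \approx 1.9081 \cdot 10^{-5}$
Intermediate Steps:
$l = 60507$ ($l = 60858 - 351 = 60507$)
$\frac{1}{l + 5 \cdot 60 \left(-27\right)} = \frac{1}{60507 + 5 \cdot 60 \left(-27\right)} = \frac{1}{60507 + 300 \left(-27\right)} = \frac{1}{60507 - 8100} = \frac{1}{52407}$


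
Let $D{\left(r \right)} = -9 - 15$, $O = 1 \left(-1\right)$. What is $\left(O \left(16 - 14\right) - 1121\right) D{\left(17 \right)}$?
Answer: $26952$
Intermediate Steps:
$O = -1$
$D{\left(r \right)} = -24$
$\left(O \left(16 - 14\right) - 1121\right) D{\left(17 \right)} = \left(- (16 - 14) - 1121\right) \left(-24\right) = \left(\left(-1\right) 2 - 1121\right) \left(-24\right) = \left(-2 - 1121\right) \left(-24\right) = \left(-1123\right) \left(-24\right) = 26952$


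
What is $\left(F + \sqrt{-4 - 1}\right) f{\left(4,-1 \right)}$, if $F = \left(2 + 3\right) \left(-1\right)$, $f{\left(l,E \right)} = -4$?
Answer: $20 - 4 i \sqrt{5} \approx 20.0 - 8.9443 i$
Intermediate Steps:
$F = -5$ ($F = 5 \left(-1\right) = -5$)
$\left(F + \sqrt{-4 - 1}\right) f{\left(4,-1 \right)} = \left(-5 + \sqrt{-4 - 1}\right) \left(-4\right) = \left(-5 + \sqrt{-5}\right) \left(-4\right) = \left(-5 + i \sqrt{5}\right) \left(-4\right) = 20 - 4 i \sqrt{5}$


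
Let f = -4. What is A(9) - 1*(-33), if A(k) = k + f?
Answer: 38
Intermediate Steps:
A(k) = -4 + k (A(k) = k - 4 = -4 + k)
A(9) - 1*(-33) = (-4 + 9) - 1*(-33) = 5 + 33 = 38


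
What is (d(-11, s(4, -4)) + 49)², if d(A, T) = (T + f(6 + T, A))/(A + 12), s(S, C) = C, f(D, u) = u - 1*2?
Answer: 1024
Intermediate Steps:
f(D, u) = -2 + u (f(D, u) = u - 2 = -2 + u)
d(A, T) = (-2 + A + T)/(12 + A) (d(A, T) = (T + (-2 + A))/(A + 12) = (-2 + A + T)/(12 + A))
(d(-11, s(4, -4)) + 49)² = ((-2 - 11 - 4)/(12 - 11) + 49)² = (-17/1 + 49)² = (1*(-17) + 49)² = (-17 + 49)² = 32² = 1024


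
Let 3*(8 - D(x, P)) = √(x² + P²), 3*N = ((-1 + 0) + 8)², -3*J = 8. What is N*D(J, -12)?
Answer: 392/3 - 196*√85/27 ≈ 63.740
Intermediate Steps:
J = -8/3 (J = -⅓*8 = -8/3 ≈ -2.6667)
N = 49/3 (N = ((-1 + 0) + 8)²/3 = (-1 + 8)²/3 = (⅓)*7² = (⅓)*49 = 49/3 ≈ 16.333)
D(x, P) = 8 - √(P² + x²)/3 (D(x, P) = 8 - √(x² + P²)/3 = 8 - √(P² + x²)/3)
N*D(J, -12) = 49*(8 - √((-12)² + (-8/3)²)/3)/3 = 49*(8 - √(144 + 64/9)/3)/3 = 49*(8 - 4*√85/9)/3 = 392/3 - 196*√85/27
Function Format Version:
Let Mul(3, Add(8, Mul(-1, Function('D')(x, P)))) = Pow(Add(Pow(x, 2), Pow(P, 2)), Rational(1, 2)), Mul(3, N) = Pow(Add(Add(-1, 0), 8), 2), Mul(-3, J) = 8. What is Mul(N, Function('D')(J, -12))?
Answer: Add(Rational(392, 3), Mul(Rational(-196, 27), Pow(85, Rational(1, 2)))) ≈ 63.740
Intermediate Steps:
J = Rational(-8, 3) (J = Mul(Rational(-1, 3), 8) = Rational(-8, 3) ≈ -2.6667)
N = Rational(49, 3) (N = Mul(Rational(1, 3), Pow(Add(Add(-1, 0), 8), 2)) = Mul(Rational(1, 3), Pow(Add(-1, 8), 2)) = Mul(Rational(1, 3), Pow(7, 2)) = Mul(Rational(1, 3), 49) = Rational(49, 3) ≈ 16.333)
Function('D')(x, P) = Add(8, Mul(Rational(-1, 3), Pow(Add(Pow(P, 2), Pow(x, 2)), Rational(1, 2)))) (Function('D')(x, P) = Add(8, Mul(Rational(-1, 3), Pow(Add(Pow(x, 2), Pow(P, 2)), Rational(1, 2)))) = Add(8, Mul(Rational(-1, 3), Pow(Add(Pow(P, 2), Pow(x, 2)), Rational(1, 2)))))
Mul(N, Function('D')(J, -12)) = Mul(Rational(49, 3), Add(8, Mul(Rational(-1, 3), Pow(Add(Pow(-12, 2), Pow(Rational(-8, 3), 2)), Rational(1, 2))))) = Mul(Rational(49, 3), Add(8, Mul(Rational(-1, 3), Pow(Add(144, Rational(64, 9)), Rational(1, 2))))) = Mul(Rational(49, 3), Add(8, Mul(Rational(-1, 3), Pow(Rational(1360, 9), Rational(1, 2))))) = Mul(Rational(49, 3), Add(8, Mul(Rational(-1, 3), Mul(Rational(4, 3), Pow(85, Rational(1, 2)))))) = Mul(Rational(49, 3), Add(8, Mul(Rational(-4, 9), Pow(85, Rational(1, 2))))) = Add(Rational(392, 3), Mul(Rational(-196, 27), Pow(85, Rational(1, 2))))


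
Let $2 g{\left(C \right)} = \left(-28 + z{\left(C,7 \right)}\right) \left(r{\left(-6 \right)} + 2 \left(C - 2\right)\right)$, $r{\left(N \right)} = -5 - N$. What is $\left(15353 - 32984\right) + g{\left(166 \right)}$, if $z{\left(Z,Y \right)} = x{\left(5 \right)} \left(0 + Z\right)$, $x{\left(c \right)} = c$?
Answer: $114298$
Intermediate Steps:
$z{\left(Z,Y \right)} = 5 Z$ ($z{\left(Z,Y \right)} = 5 \left(0 + Z\right) = 5 Z$)
$g{\left(C \right)} = \frac{\left(-28 + 5 C\right) \left(-3 + 2 C\right)}{2}$ ($g{\left(C \right)} = \frac{\left(-28 + 5 C\right) \left(\left(-5 - -6\right) + 2 \left(C - 2\right)\right)}{2} = \frac{\left(-28 + 5 C\right) \left(\left(-5 + 6\right) + 2 \left(-2 + C\right)\right)}{2} = \frac{\left(-28 + 5 C\right) \left(1 + \left(-4 + 2 C\right)\right)}{2} = \frac{\left(-28 + 5 C\right) \left(-3 + 2 C\right)}{2}$)
$\left(15353 - 32984\right) + g{\left(166 \right)} = \left(15353 - 32984\right) + \left(42 + 5 \cdot 166^{2} - 5893\right) = -17631 + \left(42 + 5 \cdot 27556 - 5893\right) = -17631 + \left(42 + 137780 - 5893\right) = -17631 + 131929 = 114298$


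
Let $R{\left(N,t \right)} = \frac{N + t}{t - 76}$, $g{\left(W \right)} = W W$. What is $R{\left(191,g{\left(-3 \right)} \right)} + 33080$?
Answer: $\frac{2216160}{67} \approx 33077.0$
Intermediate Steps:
$g{\left(W \right)} = W^{2}$
$R{\left(N,t \right)} = \frac{N + t}{-76 + t}$
$R{\left(191,g{\left(-3 \right)} \right)} + 33080 = \frac{191 + \left(-3\right)^{2}}{-76 + \left(-3\right)^{2}} + 33080 = \frac{191 + 9}{-76 + 9} + 33080 = \frac{1}{-67} \cdot 200 + 33080 = \left(- \frac{1}{67}\right) 200 + 33080 = - \frac{200}{67} + 33080 = \frac{2216160}{67}$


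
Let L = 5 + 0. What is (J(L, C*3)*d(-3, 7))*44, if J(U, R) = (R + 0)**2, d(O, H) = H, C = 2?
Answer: 11088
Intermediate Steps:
L = 5
J(U, R) = R**2
(J(L, C*3)*d(-3, 7))*44 = ((2*3)**2*7)*44 = (6**2*7)*44 = (36*7)*44 = 252*44 = 11088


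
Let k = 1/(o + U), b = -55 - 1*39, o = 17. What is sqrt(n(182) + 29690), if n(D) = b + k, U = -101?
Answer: sqrt(52207323)/42 ≈ 172.03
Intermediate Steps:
b = -94 (b = -55 - 39 = -94)
k = -1/84 (k = 1/(17 - 101) = 1/(-84) = -1/84 ≈ -0.011905)
n(D) = -7897/84 (n(D) = -94 - 1/84 = -7897/84)
sqrt(n(182) + 29690) = sqrt(-7897/84 + 29690) = sqrt(2486063/84) = sqrt(52207323)/42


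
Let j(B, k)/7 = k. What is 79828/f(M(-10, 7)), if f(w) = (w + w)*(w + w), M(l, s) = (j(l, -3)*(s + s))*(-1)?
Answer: 2851/12348 ≈ 0.23089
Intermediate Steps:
j(B, k) = 7*k
M(l, s) = 42*s (M(l, s) = ((7*(-3))*(s + s))*(-1) = -42*s*(-1) = 42*s)
f(w) = 4*w² (f(w) = (2*w)*(2*w) = 4*w²)
79828/f(M(-10, 7)) = 79828/((4*(42*7)²)) = 79828/((4*294²)) = 79828/((4*86436)) = 79828/345744 = 79828*(1/345744) = 2851/12348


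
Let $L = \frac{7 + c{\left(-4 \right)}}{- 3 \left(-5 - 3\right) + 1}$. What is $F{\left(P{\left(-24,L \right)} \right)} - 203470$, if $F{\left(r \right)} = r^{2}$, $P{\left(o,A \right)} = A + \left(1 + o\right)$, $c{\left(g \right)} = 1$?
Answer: $- \frac{126847261}{625} \approx -2.0296 \cdot 10^{5}$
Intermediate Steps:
$L = \frac{8}{25}$ ($L = \frac{7 + 1}{- 3 \left(-5 - 3\right) + 1} = \frac{8}{\left(-3\right) \left(-8\right) + 1} = \frac{8}{24 + 1} = \frac{8}{25} \approx 0.32$)
$P{\left(o,A \right)} = 1 + A + o$
$F{\left(P{\left(-24,L \right)} \right)} - 203470 = \left(1 + \frac{8}{25} - 24\right)^{2} - 203470 = \left(- \frac{567}{25}\right)^{2} - 203470 = \frac{321489}{625} - 203470 = - \frac{126847261}{625}$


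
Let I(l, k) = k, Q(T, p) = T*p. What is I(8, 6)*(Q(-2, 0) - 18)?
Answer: -108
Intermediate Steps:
I(8, 6)*(Q(-2, 0) - 18) = 6*(-2*0 - 18) = 6*(0 - 18) = 6*(-18) = -108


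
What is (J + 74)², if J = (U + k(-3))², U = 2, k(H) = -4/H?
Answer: 586756/81 ≈ 7243.9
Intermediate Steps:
J = 100/9 (J = (2 - 4/(-3))² = (2 - 4*(-⅓))² = (2 + 4/3)² = (10/3)² = 100/9 ≈ 11.111)
(J + 74)² = (100/9 + 74)² = (766/9)² = 586756/81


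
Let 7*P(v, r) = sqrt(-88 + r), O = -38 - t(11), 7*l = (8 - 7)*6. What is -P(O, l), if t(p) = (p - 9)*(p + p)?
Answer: -I*sqrt(4270)/49 ≈ -1.3336*I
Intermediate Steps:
t(p) = 2*p*(-9 + p) (t(p) = (-9 + p)*(2*p) = 2*p*(-9 + p))
l = 6/7 (l = ((8 - 7)*6)/7 = (1*6)/7 = (1/7)*6 = 6/7 ≈ 0.85714)
O = -82 (O = -38 - 2*11*(-9 + 11) = -38 - 2*11*2 = -38 - 1*44 = -38 - 44 = -82)
P(v, r) = sqrt(-88 + r)/7
-P(O, l) = -sqrt(-88 + 6/7)/7 = -sqrt(-610/7)/7 = -I*sqrt(4270)/7/7 = -I*sqrt(4270)/49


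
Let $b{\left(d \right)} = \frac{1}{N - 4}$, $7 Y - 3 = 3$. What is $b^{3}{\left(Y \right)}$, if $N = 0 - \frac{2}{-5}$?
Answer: $- \frac{125}{5832} \approx -0.021433$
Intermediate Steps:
$Y = \frac{6}{7}$ ($Y = \frac{3}{7} + \frac{1}{7} \cdot 3 = \frac{3}{7} + \frac{3}{7} = \frac{6}{7} \approx 0.85714$)
$N = \frac{2}{5}$ ($N = 0 - - \frac{2}{5} = 0 + \frac{2}{5} = \frac{2}{5} \approx 0.4$)
$b{\left(d \right)} = - \frac{5}{18}$ ($b{\left(d \right)} = \frac{1}{\frac{2}{5} - 4} = \frac{1}{- \frac{18}{5}} = - \frac{5}{18}$)
$b^{3}{\left(Y \right)} = \left(- \frac{5}{18}\right)^{3} = - \frac{125}{5832}$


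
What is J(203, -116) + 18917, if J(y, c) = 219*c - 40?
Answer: -6527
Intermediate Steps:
J(y, c) = -40 + 219*c
J(203, -116) + 18917 = (-40 + 219*(-116)) + 18917 = (-40 - 25404) + 18917 = -25444 + 18917 = -6527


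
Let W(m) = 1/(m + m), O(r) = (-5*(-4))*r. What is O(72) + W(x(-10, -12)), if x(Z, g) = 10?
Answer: 28801/20 ≈ 1440.1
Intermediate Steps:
O(r) = 20*r
W(m) = 1/(2*m)
O(72) + W(x(-10, -12)) = 20*72 + (½)/10 = 1440 + (½)*(⅒) = 1440 + 1/20 = 28801/20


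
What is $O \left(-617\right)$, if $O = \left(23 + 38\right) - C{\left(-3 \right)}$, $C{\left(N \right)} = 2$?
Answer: $-36403$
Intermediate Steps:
$O = 59$ ($O = \left(23 + 38\right) - 2 = 61 - 2 = 59$)
$O \left(-617\right) = 59 \left(-617\right) = -36403$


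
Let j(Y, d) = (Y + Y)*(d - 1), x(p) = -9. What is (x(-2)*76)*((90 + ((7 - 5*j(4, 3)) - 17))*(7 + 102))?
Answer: 0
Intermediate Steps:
j(Y, d) = 2*Y*(-1 + d) (j(Y, d) = (2*Y)*(-1 + d) = 2*Y*(-1 + d))
(x(-2)*76)*((90 + ((7 - 5*j(4, 3)) - 17))*(7 + 102)) = (-9*76)*((90 + ((7 - 10*4*(-1 + 3)) - 17))*(7 + 102)) = -684*(90 + ((7 - 10*4*2) - 17))*109 = -684*(90 + ((7 - 5*16) - 17))*109 = -684*(90 + ((7 - 80) - 17))*109 = -684*(90 + (-73 - 17))*109 = -684*(90 - 90)*109 = -0*109 = -684*0 = 0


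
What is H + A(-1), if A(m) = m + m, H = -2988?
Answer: -2990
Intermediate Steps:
A(m) = 2*m
H + A(-1) = -2988 + 2*(-1) = -2988 - 2 = -2990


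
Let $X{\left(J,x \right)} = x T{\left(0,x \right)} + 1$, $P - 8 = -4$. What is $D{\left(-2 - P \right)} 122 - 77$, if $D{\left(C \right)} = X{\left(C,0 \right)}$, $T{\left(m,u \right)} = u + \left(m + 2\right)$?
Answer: $45$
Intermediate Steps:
$P = 4$ ($P = 8 - 4 = 4$)
$T{\left(m,u \right)} = 2 + m + u$ ($T{\left(m,u \right)} = u + \left(2 + m\right) = 2 + m + u$)
$X{\left(J,x \right)} = 1 + x \left(2 + x\right)$ ($X{\left(J,x \right)} = x \left(2 + 0 + x\right) + 1 = x \left(2 + x\right) + 1 = 1 + x \left(2 + x\right)$)
$D{\left(C \right)} = 1$ ($D{\left(C \right)} = 1 + 0 \left(2 + 0\right) = 1 + 0 \cdot 2 = 1 + 0 = 1$)
$D{\left(-2 - P \right)} 122 - 77 = 1 \cdot 122 - 77 = 122 - 77 = 45$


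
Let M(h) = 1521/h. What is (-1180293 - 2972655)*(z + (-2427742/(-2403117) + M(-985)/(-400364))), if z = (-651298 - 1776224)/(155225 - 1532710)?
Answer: -250516059475097154485109499/21757139372347865205 ≈ -1.1514e+7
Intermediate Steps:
z = 2427522/1377485 (z = -2427522/(-1377485) = -2427522*(-1/1377485) = 2427522/1377485 ≈ 1.7623)
(-1180293 - 2972655)*(z + (-2427742/(-2403117) + M(-985)/(-400364))) = (-1180293 - 2972655)*(2427522/1377485 + (-2427742/(-2403117) + (1521/(-985))/(-400364))) = -4152948*(2427522/1377485 + (-2427742*(-1/2403117) + (1521*(-1/985))*(-1/400364))) = -4152948*(2427522/1377485 + (2427742/2403117 - 1521/985*(-1/400364))) = -4152948*(2427522/1377485 + (2427742/2403117 + 1521/394358540)) = -4152948*(2427522/1377485 + 957404445757637/947689711569180) = -4152948*723869577394459514981/261085672468174382460 = -250516059475097154485109499/21757139372347865205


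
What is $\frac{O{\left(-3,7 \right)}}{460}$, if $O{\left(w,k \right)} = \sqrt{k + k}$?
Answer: $\frac{\sqrt{14}}{460} \approx 0.008134$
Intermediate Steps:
$O{\left(w,k \right)} = \sqrt{2} \sqrt{k}$ ($O{\left(w,k \right)} = \sqrt{2 k} = \sqrt{2} \sqrt{k}$)
$\frac{O{\left(-3,7 \right)}}{460} = \frac{\sqrt{2} \sqrt{7}}{460} = \sqrt{14} \cdot \frac{1}{460} = \frac{\sqrt{14}}{460}$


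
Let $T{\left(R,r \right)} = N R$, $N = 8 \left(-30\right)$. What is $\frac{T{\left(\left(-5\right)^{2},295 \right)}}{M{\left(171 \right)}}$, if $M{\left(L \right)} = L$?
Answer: $- \frac{2000}{57} \approx -35.088$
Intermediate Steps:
$N = -240$
$T{\left(R,r \right)} = - 240 R$
$\frac{T{\left(\left(-5\right)^{2},295 \right)}}{M{\left(171 \right)}} = \frac{\left(-240\right) \left(-5\right)^{2}}{171} = \left(-240\right) 25 \cdot \frac{1}{171} = \left(-6000\right) \frac{1}{171} = - \frac{2000}{57}$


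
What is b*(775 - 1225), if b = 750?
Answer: -337500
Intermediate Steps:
b*(775 - 1225) = 750*(775 - 1225) = 750*(-450) = -337500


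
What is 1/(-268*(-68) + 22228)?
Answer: 1/40452 ≈ 2.4721e-5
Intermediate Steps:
1/(-268*(-68) + 22228) = 1/(18224 + 22228) = 1/40452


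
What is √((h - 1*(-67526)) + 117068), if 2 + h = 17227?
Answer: √201819 ≈ 449.24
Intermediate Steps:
h = 17225 (h = -2 + 17227 = 17225)
√((h - 1*(-67526)) + 117068) = √((17225 - 1*(-67526)) + 117068) = √((17225 + 67526) + 117068) = √(84751 + 117068) = √201819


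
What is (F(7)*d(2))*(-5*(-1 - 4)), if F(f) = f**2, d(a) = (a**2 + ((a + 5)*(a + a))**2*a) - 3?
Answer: 1922025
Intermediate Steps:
d(a) = -3 + a**2 + 4*a**3*(5 + a)**2 (d(a) = (a**2 + ((5 + a)*(2*a))**2*a) - 3 = (a**2 + (2*a*(5 + a))**2*a) - 3 = (a**2 + (4*a**2*(5 + a)**2)*a) - 3 = (a**2 + 4*a**3*(5 + a)**2) - 3 = -3 + a**2 + 4*a**3*(5 + a)**2)
(F(7)*d(2))*(-5*(-1 - 4)) = (7**2*(-3 + 2**2 + 4*2**3*(5 + 2)**2))*(-5*(-1 - 4)) = (49*(-3 + 4 + 4*8*7**2))*(-5*(-5)) = (49*(-3 + 4 + 4*8*49))*25 = (49*(-3 + 4 + 1568))*25 = (49*1569)*25 = 76881*25 = 1922025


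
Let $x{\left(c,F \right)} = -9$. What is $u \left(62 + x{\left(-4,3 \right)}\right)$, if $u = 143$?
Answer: $7579$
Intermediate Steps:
$u \left(62 + x{\left(-4,3 \right)}\right) = 143 \left(62 - 9\right) = 143 \cdot 53 = 7579$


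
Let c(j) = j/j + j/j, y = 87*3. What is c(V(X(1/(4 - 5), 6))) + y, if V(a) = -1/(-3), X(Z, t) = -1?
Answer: 263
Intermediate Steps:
y = 261
V(a) = 1/3 (V(a) = -1*(-1/3) = 1/3)
c(j) = 2 (c(j) = 1 + 1 = 2)
c(V(X(1/(4 - 5), 6))) + y = 2 + 261 = 263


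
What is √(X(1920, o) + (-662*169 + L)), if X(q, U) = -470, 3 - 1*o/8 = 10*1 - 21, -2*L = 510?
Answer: I*√112603 ≈ 335.56*I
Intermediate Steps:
L = -255 (L = -½*510 = -255)
o = 112 (o = 24 - 8*(10*1 - 21) = 24 - 8*(10 - 21) = 24 - 8*(-11) = 24 + 88 = 112)
√(X(1920, o) + (-662*169 + L)) = √(-470 + (-662*169 - 255)) = √(-470 + (-111878 - 255)) = √(-470 - 112133) = √(-112603) = I*√112603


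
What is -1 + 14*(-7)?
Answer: -99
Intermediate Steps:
-1 + 14*(-7) = -1 - 98 = -99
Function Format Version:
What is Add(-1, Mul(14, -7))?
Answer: -99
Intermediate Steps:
Add(-1, Mul(14, -7)) = Add(-1, -98) = -99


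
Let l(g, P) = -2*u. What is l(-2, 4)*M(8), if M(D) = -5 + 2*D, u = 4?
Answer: -88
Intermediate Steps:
l(g, P) = -8 (l(g, P) = -2*4 = -8)
l(-2, 4)*M(8) = -8*(-5 + 2*8) = -8*(-5 + 16) = -8*11 = -88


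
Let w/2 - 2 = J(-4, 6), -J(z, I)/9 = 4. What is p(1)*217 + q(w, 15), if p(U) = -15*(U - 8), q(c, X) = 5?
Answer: 22790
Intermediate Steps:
J(z, I) = -36 (J(z, I) = -9*4 = -36)
w = -68 (w = 4 + 2*(-36) = 4 - 72 = -68)
p(U) = 120 - 15*U (p(U) = -15*(-8 + U) = 120 - 15*U)
p(1)*217 + q(w, 15) = (120 - 15*1)*217 + 5 = (120 - 15)*217 + 5 = 105*217 + 5 = 22785 + 5 = 22790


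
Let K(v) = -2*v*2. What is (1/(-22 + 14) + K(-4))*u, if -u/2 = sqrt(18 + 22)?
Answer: -127*sqrt(10)/2 ≈ -200.80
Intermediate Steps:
u = -4*sqrt(10) (u = -2*sqrt(18 + 22) = -4*sqrt(10) ≈ -12.649)
K(v) = -4*v
(1/(-22 + 14) + K(-4))*u = (1/(-22 + 14) - 4*(-4))*(-4*sqrt(10)) = (1/(-8) + 16)*(-4*sqrt(10)) = (-1/8 + 16)*(-4*sqrt(10)) = 127*(-4*sqrt(10))/8 = -127*sqrt(10)/2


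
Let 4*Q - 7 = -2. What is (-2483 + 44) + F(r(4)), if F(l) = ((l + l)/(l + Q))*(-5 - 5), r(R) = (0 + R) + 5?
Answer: -100719/41 ≈ -2456.6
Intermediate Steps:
Q = 5/4 (Q = 7/4 + (1/4)*(-2) = 7/4 - 1/2 = 5/4 ≈ 1.2500)
r(R) = 5 + R (r(R) = R + 5 = 5 + R)
F(l) = -20*l/(5/4 + l) (F(l) = ((l + l)/(l + 5/4))*(-5 - 5) = ((2*l)/(5/4 + l))*(-10) = (2*l/(5/4 + l))*(-10) = -20*l/(5/4 + l))
(-2483 + 44) + F(r(4)) = (-2483 + 44) - 80*(5 + 4)/(5 + 4*(5 + 4)) = -2439 - 80*9/(5 + 4*9) = -2439 - 80*9/(5 + 36) = -2439 - 80*9/41 = -2439 - 80*9*1/41 = -2439 - 720/41 = -100719/41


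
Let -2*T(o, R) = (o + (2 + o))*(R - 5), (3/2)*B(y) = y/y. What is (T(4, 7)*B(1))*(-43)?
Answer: 860/3 ≈ 286.67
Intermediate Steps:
B(y) = ⅔ (B(y) = 2*(y/y)/3 = (⅔)*1 = ⅔)
T(o, R) = -(-5 + R)*(2 + 2*o)/2 (T(o, R) = -(o + (2 + o))*(R - 5)/2 = -(2 + 2*o)*(-5 + R)/2 = -(-5 + R)*(2 + 2*o)/2)
(T(4, 7)*B(1))*(-43) = ((5 - 1*7 + 5*4 - 1*7*4)*(⅔))*(-43) = ((5 - 7 + 20 - 28)*(⅔))*(-43) = -10*⅔*(-43) = -20/3*(-43) = 860/3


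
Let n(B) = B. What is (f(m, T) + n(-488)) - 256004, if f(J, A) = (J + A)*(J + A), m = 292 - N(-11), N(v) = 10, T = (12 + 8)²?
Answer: 208632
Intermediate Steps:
T = 400 (T = 20² = 400)
m = 282 (m = 292 - 1*10 = 292 - 10 = 282)
f(J, A) = (A + J)² (f(J, A) = (A + J)*(A + J) = (A + J)²)
(f(m, T) + n(-488)) - 256004 = ((400 + 282)² - 488) - 256004 = (682² - 488) - 256004 = (465124 - 488) - 256004 = 464636 - 256004 = 208632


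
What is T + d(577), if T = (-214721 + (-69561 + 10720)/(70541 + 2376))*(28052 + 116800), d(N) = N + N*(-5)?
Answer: -2267929101242732/72917 ≈ -3.1103e+10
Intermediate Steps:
d(N) = -4*N (d(N) = N - 5*N = -4*N)
T = -2267928932950296/72917 (T = (-214721 - 58841/72917)*144852 = -15656869998/72917*144852 = -2267928932950296/72917 ≈ -3.1103e+10)
T + d(577) = -2267928932950296/72917 - 4*577 = -2267928932950296/72917 - 2308 = -2267929101242732/72917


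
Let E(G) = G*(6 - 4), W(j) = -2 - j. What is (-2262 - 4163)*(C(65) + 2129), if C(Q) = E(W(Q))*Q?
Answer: 42282925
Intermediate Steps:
E(G) = 2*G (E(G) = G*2 = 2*G)
C(Q) = Q*(-4 - 2*Q) (C(Q) = (2*(-2 - Q))*Q = (-4 - 2*Q)*Q = Q*(-4 - 2*Q))
(-2262 - 4163)*(C(65) + 2129) = (-2262 - 4163)*(-2*65*(2 + 65) + 2129) = -6425*(-2*65*67 + 2129) = -6425*(-8710 + 2129) = -6425*(-6581) = 42282925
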